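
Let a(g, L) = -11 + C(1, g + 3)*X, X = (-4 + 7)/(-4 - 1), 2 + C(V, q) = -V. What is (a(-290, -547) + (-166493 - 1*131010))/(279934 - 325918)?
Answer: 1487561/229920 ≈ 6.4699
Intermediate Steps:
C(V, q) = -2 - V
X = -⅗ (X = 3/(-5) = 3*(-⅕) = -⅗ ≈ -0.60000)
a(g, L) = -46/5 (a(g, L) = -11 + (-2 - 1*1)*(-⅗) = -11 + (-2 - 1)*(-⅗) = -11 - 3*(-⅗) = -11 + 9/5 = -46/5)
(a(-290, -547) + (-166493 - 1*131010))/(279934 - 325918) = (-46/5 + (-166493 - 1*131010))/(279934 - 325918) = (-46/5 + (-166493 - 131010))/(-45984) = (-46/5 - 297503)*(-1/45984) = -1487561/5*(-1/45984) = 1487561/229920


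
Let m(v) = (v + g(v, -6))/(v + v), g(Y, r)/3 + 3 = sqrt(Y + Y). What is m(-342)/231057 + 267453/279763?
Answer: 1565524795051/1637577053772 - I*sqrt(19)/8780166 ≈ 0.956 - 4.9645e-7*I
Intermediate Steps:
g(Y, r) = -9 + 3*sqrt(2)*sqrt(Y) (g(Y, r) = -9 + 3*sqrt(Y + Y) = -9 + 3*sqrt(2*Y) = -9 + 3*(sqrt(2)*sqrt(Y)) = -9 + 3*sqrt(2)*sqrt(Y))
m(v) = (-9 + v + 3*sqrt(2)*sqrt(v))/(2*v) (m(v) = (v + (-9 + 3*sqrt(2)*sqrt(v)))/(v + v) = (-9 + v + 3*sqrt(2)*sqrt(v))/((2*v)) = (-9 + v + 3*sqrt(2)*sqrt(v))*(1/(2*v)) = (-9 + v + 3*sqrt(2)*sqrt(v))/(2*v))
m(-342)/231057 + 267453/279763 = ((1/2)*(-9 - 342 + 3*sqrt(2)*sqrt(-342))/(-342))/231057 + 267453/279763 = ((1/2)*(-1/342)*(-9 - 342 + 3*sqrt(2)*(3*I*sqrt(38))))*(1/231057) + 267453*(1/279763) = ((1/2)*(-1/342)*(-9 - 342 + 18*I*sqrt(19)))*(1/231057) + 267453/279763 = ((1/2)*(-1/342)*(-351 + 18*I*sqrt(19)))*(1/231057) + 267453/279763 = (39/76 - I*sqrt(19)/38)*(1/231057) + 267453/279763 = (13/5853444 - I*sqrt(19)/8780166) + 267453/279763 = 1565524795051/1637577053772 - I*sqrt(19)/8780166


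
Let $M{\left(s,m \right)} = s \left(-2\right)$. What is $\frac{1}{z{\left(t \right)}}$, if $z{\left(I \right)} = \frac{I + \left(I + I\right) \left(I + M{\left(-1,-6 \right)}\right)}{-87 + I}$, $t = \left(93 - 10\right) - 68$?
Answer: $- \frac{24}{175} \approx -0.13714$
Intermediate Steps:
$M{\left(s,m \right)} = - 2 s$
$t = 15$ ($t = 83 - 68 = 15$)
$z{\left(I \right)} = \frac{I + 2 I \left(2 + I\right)}{-87 + I}$ ($z{\left(I \right)} = \frac{I + \left(I + I\right) \left(I - -2\right)}{-87 + I} = \frac{I + 2 I \left(I + 2\right)}{-87 + I} = \frac{I + 2 I \left(2 + I\right)}{-87 + I}$)
$\frac{1}{z{\left(t \right)}} = \frac{1}{15 \frac{1}{-87 + 15} \left(5 + 2 \cdot 15\right)} = \frac{1}{15 \frac{1}{-72} \left(5 + 30\right)} = \frac{1}{15 \left(- \frac{1}{72}\right) 35} = \frac{1}{- \frac{175}{24}} = - \frac{24}{175}$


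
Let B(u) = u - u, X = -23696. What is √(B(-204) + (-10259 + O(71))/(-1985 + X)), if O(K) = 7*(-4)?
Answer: 9*√3261487/25681 ≈ 0.63291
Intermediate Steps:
O(K) = -28
B(u) = 0
√(B(-204) + (-10259 + O(71))/(-1985 + X)) = √(0 + (-10259 - 28)/(-1985 - 23696)) = √(0 - 10287/(-25681)) = √(0 - 10287*(-1/25681)) = √(0 + 10287/25681) = √(10287/25681) = 9*√3261487/25681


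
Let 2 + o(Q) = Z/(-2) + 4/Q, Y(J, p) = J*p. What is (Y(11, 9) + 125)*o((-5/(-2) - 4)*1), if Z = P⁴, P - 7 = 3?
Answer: -3363136/3 ≈ -1.1210e+6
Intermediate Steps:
P = 10 (P = 7 + 3 = 10)
Z = 10000 (Z = 10⁴ = 10000)
o(Q) = -5002 + 4/Q (o(Q) = -2 + (10000/(-2) + 4/Q) = -2 + (10000*(-½) + 4/Q) = -2 + (-5000 + 4/Q) = -5002 + 4/Q)
(Y(11, 9) + 125)*o((-5/(-2) - 4)*1) = (11*9 + 125)*(-5002 + 4/(((-5/(-2) - 4)*1))) = (99 + 125)*(-5002 + 4/(((-5*(-½) - 4)*1))) = 224*(-5002 + 4/(((5/2 - 4)*1))) = 224*(-5002 + 4/((-3/2*1))) = 224*(-5002 + 4/(-3/2)) = 224*(-5002 + 4*(-⅔)) = 224*(-5002 - 8/3) = 224*(-15014/3) = -3363136/3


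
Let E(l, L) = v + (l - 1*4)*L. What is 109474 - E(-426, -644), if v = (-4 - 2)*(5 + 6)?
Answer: -167380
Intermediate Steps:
v = -66 (v = -6*11 = -66)
E(l, L) = -66 + L*(-4 + l) (E(l, L) = -66 + (l - 1*4)*L = -66 + (l - 4)*L = -66 + (-4 + l)*L = -66 + L*(-4 + l))
109474 - E(-426, -644) = 109474 - (-66 - 4*(-644) - 644*(-426)) = 109474 - (-66 + 2576 + 274344) = 109474 - 1*276854 = 109474 - 276854 = -167380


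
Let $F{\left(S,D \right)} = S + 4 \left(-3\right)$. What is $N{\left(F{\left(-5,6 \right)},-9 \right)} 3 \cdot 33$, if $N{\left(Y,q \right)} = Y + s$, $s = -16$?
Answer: $-3267$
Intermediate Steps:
$F{\left(S,D \right)} = -12 + S$ ($F{\left(S,D \right)} = S - 12 = -12 + S$)
$N{\left(Y,q \right)} = -16 + Y$ ($N{\left(Y,q \right)} = Y - 16 = -16 + Y$)
$N{\left(F{\left(-5,6 \right)},-9 \right)} 3 \cdot 33 = \left(-16 - 17\right) 3 \cdot 33 = \left(-16 - 17\right) 99 = \left(-33\right) 99 = -3267$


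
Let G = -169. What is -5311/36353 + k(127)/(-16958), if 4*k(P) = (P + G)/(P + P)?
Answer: -45751717091/313168880392 ≈ -0.14609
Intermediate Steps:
k(P) = (-169 + P)/(8*P) (k(P) = ((P - 169)/(P + P))/4 = ((-169 + P)/((2*P)))/4 = ((-169 + P)*(1/(2*P)))/4 = ((-169 + P)/(2*P))/4 = (-169 + P)/(8*P))
-5311/36353 + k(127)/(-16958) = -5311/36353 + ((⅛)*(-169 + 127)/127)/(-16958) = -5311*1/36353 + ((⅛)*(1/127)*(-42))*(-1/16958) = -5311/36353 - 21/508*(-1/16958) = -5311/36353 + 21/8614664 = -45751717091/313168880392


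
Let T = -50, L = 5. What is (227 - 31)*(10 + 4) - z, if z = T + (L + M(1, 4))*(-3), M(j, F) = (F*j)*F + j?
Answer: 2860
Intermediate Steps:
M(j, F) = j + j*F² (M(j, F) = j*F² + j = j + j*F²)
z = -116 (z = -50 + (5 + 1*(1 + 4²))*(-3) = -50 + (5 + 1*(1 + 16))*(-3) = -50 + (5 + 1*17)*(-3) = -50 + (5 + 17)*(-3) = -50 + 22*(-3) = -50 - 66 = -116)
(227 - 31)*(10 + 4) - z = (227 - 31)*(10 + 4) - 1*(-116) = 196*14 + 116 = 2744 + 116 = 2860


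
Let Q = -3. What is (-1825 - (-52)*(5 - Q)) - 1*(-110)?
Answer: -1299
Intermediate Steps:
(-1825 - (-52)*(5 - Q)) - 1*(-110) = (-1825 - (-52)*(5 - 1*(-3))) - 1*(-110) = (-1825 - (-52)*(5 + 3)) + 110 = (-1825 - (-52)*8) + 110 = (-1825 - 1*(-416)) + 110 = (-1825 + 416) + 110 = -1409 + 110 = -1299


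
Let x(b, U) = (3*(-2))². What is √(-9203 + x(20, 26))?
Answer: I*√9167 ≈ 95.745*I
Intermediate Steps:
x(b, U) = 36 (x(b, U) = (-6)² = 36)
√(-9203 + x(20, 26)) = √(-9203 + 36) = √(-9167) = I*√9167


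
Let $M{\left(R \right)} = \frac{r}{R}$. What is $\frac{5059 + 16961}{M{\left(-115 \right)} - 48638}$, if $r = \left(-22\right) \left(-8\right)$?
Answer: $- \frac{1266150}{2796773} \approx -0.45272$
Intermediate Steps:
$r = 176$
$M{\left(R \right)} = \frac{176}{R}$
$\frac{5059 + 16961}{M{\left(-115 \right)} - 48638} = \frac{5059 + 16961}{\frac{176}{-115} - 48638} = \frac{22020}{176 \left(- \frac{1}{115}\right) - 48638} = \frac{22020}{- \frac{176}{115} - 48638} = \frac{22020}{- \frac{5593546}{115}} = 22020 \left(- \frac{115}{5593546}\right) = - \frac{1266150}{2796773}$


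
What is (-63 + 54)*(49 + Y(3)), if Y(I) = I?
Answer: -468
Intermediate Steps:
(-63 + 54)*(49 + Y(3)) = (-63 + 54)*(49 + 3) = -9*52 = -468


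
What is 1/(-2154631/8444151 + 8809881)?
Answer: 8444151/74391963301400 ≈ 1.1351e-7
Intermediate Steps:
1/(-2154631/8444151 + 8809881) = 1/(74391963301400/8444151) = 8444151/74391963301400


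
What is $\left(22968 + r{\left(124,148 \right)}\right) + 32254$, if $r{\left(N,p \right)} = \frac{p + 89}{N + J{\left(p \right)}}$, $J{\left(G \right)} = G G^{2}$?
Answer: $\frac{179025085589}{3241916} \approx 55222.0$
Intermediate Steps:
$J{\left(G \right)} = G^{3}$
$r{\left(N,p \right)} = \frac{89 + p}{N + p^{3}}$ ($r{\left(N,p \right)} = \frac{p + 89}{N + p^{3}} = \frac{89 + p}{N + p^{3}}$)
$\left(22968 + r{\left(124,148 \right)}\right) + 32254 = \left(22968 + \frac{89 + 148}{124 + 148^{3}}\right) + 32254 = \left(22968 + \frac{1}{124 + 3241792} \cdot 237\right) + 32254 = \left(22968 + \frac{1}{3241916} \cdot 237\right) + 32254 = \left(22968 + \frac{237}{3241916}\right) + 32254 = \frac{74460326925}{3241916} + 32254 = \frac{179025085589}{3241916}$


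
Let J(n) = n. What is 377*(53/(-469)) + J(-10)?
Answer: -24671/469 ≈ -52.603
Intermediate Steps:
377*(53/(-469)) + J(-10) = 377*(53/(-469)) - 10 = 377*(53*(-1/469)) - 10 = 377*(-53/469) - 10 = -19981/469 - 10 = -24671/469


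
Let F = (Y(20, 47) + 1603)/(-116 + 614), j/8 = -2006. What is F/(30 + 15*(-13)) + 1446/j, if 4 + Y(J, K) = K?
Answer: -36308207/329666040 ≈ -0.11014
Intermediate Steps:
Y(J, K) = -4 + K
j = -16048 (j = 8*(-2006) = -16048)
F = 823/249 (F = ((-4 + 47) + 1603)/(-116 + 614) = (43 + 1603)/498 = 1646*(1/498) = 823/249 ≈ 3.3052)
F/(30 + 15*(-13)) + 1446/j = 823/(249*(30 + 15*(-13))) + 1446/(-16048) = 823/(249*(30 - 195)) + 1446*(-1/16048) = (823/249)/(-165) - 723/8024 = (823/249)*(-1/165) - 723/8024 = -823/41085 - 723/8024 = -36308207/329666040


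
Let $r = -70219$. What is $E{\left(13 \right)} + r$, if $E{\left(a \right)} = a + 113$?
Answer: $-70093$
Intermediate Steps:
$E{\left(a \right)} = 113 + a$
$E{\left(13 \right)} + r = \left(113 + 13\right) - 70219 = 126 - 70219 = -70093$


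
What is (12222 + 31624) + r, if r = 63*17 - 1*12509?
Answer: 32408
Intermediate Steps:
r = -11438 (r = 1071 - 12509 = -11438)
(12222 + 31624) + r = (12222 + 31624) - 11438 = 43846 - 11438 = 32408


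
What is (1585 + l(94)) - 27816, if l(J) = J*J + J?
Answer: -17301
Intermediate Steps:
l(J) = J + J**2 (l(J) = J**2 + J = J + J**2)
(1585 + l(94)) - 27816 = (1585 + 94*(1 + 94)) - 27816 = (1585 + 94*95) - 27816 = (1585 + 8930) - 27816 = 10515 - 27816 = -17301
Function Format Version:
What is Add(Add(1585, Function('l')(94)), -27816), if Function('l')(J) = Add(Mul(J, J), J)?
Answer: -17301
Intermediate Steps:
Function('l')(J) = Add(J, Pow(J, 2)) (Function('l')(J) = Add(Pow(J, 2), J) = Add(J, Pow(J, 2)))
Add(Add(1585, Function('l')(94)), -27816) = Add(Add(1585, Mul(94, Add(1, 94))), -27816) = Add(Add(1585, Mul(94, 95)), -27816) = Add(Add(1585, 8930), -27816) = Add(10515, -27816) = -17301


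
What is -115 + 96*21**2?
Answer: 42221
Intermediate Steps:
-115 + 96*21**2 = -115 + 96*441 = -115 + 42336 = 42221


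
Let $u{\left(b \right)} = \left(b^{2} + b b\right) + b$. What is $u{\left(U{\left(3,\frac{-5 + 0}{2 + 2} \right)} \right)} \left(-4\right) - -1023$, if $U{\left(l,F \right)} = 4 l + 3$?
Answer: $-837$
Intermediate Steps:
$U{\left(l,F \right)} = 3 + 4 l$
$u{\left(b \right)} = b + 2 b^{2}$ ($u{\left(b \right)} = \left(b^{2} + b^{2}\right) + b = 2 b^{2} + b = b + 2 b^{2}$)
$u{\left(U{\left(3,\frac{-5 + 0}{2 + 2} \right)} \right)} \left(-4\right) - -1023 = \left(3 + 4 \cdot 3\right) \left(1 + 2 \left(3 + 4 \cdot 3\right)\right) \left(-4\right) - -1023 = \left(3 + 12\right) \left(1 + 2 \left(3 + 12\right)\right) \left(-4\right) + 1023 = 15 \left(1 + 2 \cdot 15\right) \left(-4\right) + 1023 = 15 \left(1 + 30\right) \left(-4\right) + 1023 = 15 \cdot 31 \left(-4\right) + 1023 = 465 \left(-4\right) + 1023 = -1860 + 1023 = -837$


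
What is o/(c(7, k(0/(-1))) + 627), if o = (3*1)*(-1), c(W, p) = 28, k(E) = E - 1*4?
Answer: -3/655 ≈ -0.0045802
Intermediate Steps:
k(E) = -4 + E (k(E) = E - 4 = -4 + E)
o = -3 (o = 3*(-1) = -3)
o/(c(7, k(0/(-1))) + 627) = -3/(28 + 627) = -3/655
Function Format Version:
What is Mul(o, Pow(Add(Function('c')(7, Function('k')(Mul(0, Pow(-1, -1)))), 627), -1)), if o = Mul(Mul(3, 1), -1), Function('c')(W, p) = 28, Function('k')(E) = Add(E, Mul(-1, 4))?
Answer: Rational(-3, 655) ≈ -0.0045802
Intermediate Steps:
Function('k')(E) = Add(-4, E) (Function('k')(E) = Add(E, -4) = Add(-4, E))
o = -3 (o = Mul(3, -1) = -3)
Mul(o, Pow(Add(Function('c')(7, Function('k')(Mul(0, Pow(-1, -1)))), 627), -1)) = Mul(-3, Pow(Add(28, 627), -1)) = Mul(-3, Pow(655, -1)) = Mul(-3, Rational(1, 655)) = Rational(-3, 655)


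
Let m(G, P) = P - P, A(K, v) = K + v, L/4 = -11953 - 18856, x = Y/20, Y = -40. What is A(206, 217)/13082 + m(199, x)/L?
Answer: 423/13082 ≈ 0.032335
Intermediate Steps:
x = -2 (x = -40/20 = -40*1/20 = -2)
L = -123236 (L = 4*(-11953 - 18856) = 4*(-30809) = -123236)
m(G, P) = 0
A(206, 217)/13082 + m(199, x)/L = (206 + 217)/13082 + 0/(-123236) = 423*(1/13082) + 0*(-1/123236) = 423/13082 + 0 = 423/13082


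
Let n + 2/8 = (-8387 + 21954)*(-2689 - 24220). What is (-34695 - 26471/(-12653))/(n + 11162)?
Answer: 1755877456/18476580766145 ≈ 9.5033e-5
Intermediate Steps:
n = -1460297613/4 (n = -¼ + (-8387 + 21954)*(-2689 - 24220) = -¼ + 13567*(-26909) = -¼ - 365074403 = -1460297613/4 ≈ -3.6507e+8)
(-34695 - 26471/(-12653))/(n + 11162) = (-34695 - 26471/(-12653))/(-1460297613/4 + 11162) = (-34695 - 26471*(-1/12653))/(-1460252965/4) = (-34695 + 26471/12653)*(-4/1460252965) = -438969364/12653*(-4/1460252965) = 1755877456/18476580766145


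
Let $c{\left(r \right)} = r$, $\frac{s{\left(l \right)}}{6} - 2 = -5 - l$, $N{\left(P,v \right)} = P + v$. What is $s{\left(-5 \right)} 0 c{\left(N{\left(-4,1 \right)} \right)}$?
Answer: $0$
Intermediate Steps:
$s{\left(l \right)} = -18 - 6 l$ ($s{\left(l \right)} = 12 + 6 \left(-5 - l\right) = 12 - \left(30 + 6 l\right) = -18 - 6 l$)
$s{\left(-5 \right)} 0 c{\left(N{\left(-4,1 \right)} \right)} = \left(-18 - -30\right) 0 \left(-4 + 1\right) = \left(-18 + 30\right) 0 \left(-3\right) = 12 \cdot 0 \left(-3\right) = 0 \left(-3\right) = 0$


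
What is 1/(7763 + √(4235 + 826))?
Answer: 1109/8608444 - √5061/60259108 ≈ 0.00012765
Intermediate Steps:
1/(7763 + √(4235 + 826)) = 1/(7763 + √5061)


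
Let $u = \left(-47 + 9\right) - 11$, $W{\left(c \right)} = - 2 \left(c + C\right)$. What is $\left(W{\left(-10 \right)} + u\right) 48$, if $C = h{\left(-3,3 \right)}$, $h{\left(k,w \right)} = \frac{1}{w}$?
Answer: $-1424$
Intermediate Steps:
$C = \frac{1}{3} \approx 0.33333$
$W{\left(c \right)} = - \frac{2}{3} - 2 c$ ($W{\left(c \right)} = - 2 \left(c + \frac{1}{3}\right) = - 2 \left(\frac{1}{3} + c\right) = - \frac{2}{3} - 2 c$)
$u = -49$ ($u = -38 - 11 = -49$)
$\left(W{\left(-10 \right)} + u\right) 48 = \left(\left(- \frac{2}{3} - -20\right) - 49\right) 48 = \left(\left(- \frac{2}{3} + 20\right) - 49\right) 48 = \left(\frac{58}{3} - 49\right) 48 = \left(- \frac{89}{3}\right) 48 = -1424$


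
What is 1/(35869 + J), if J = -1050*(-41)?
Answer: 1/78919 ≈ 1.2671e-5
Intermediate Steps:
J = 43050
1/(35869 + J) = 1/(35869 + 43050) = 1/78919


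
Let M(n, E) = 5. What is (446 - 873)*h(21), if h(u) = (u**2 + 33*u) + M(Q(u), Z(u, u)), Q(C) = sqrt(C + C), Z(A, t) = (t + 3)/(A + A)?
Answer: -486353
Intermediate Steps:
Z(A, t) = (3 + t)/(2*A) (Z(A, t) = (3 + t)/((2*A)) = (3 + t)*(1/(2*A)) = (3 + t)/(2*A))
Q(C) = sqrt(2)*sqrt(C) (Q(C) = sqrt(2*C) = sqrt(2)*sqrt(C))
h(u) = 5 + u**2 + 33*u (h(u) = (u**2 + 33*u) + 5 = 5 + u**2 + 33*u)
(446 - 873)*h(21) = (446 - 873)*(5 + 21**2 + 33*21) = -427*(5 + 441 + 693) = -427*1139 = -486353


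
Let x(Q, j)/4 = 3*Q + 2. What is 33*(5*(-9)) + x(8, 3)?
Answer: -1381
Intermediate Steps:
x(Q, j) = 8 + 12*Q (x(Q, j) = 4*(3*Q + 2) = 4*(2 + 3*Q) = 8 + 12*Q)
33*(5*(-9)) + x(8, 3) = 33*(5*(-9)) + (8 + 12*8) = 33*(-45) + (8 + 96) = -1485 + 104 = -1381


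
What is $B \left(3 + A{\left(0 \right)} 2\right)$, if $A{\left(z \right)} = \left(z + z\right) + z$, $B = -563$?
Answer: $-1689$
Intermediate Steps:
$A{\left(z \right)} = 3 z$ ($A{\left(z \right)} = 2 z + z = 3 z$)
$B \left(3 + A{\left(0 \right)} 2\right) = - 563 \left(3 + 3 \cdot 0 \cdot 2\right) = - 563 \left(3 + 0 \cdot 2\right) = - 563 \left(3 + 0\right) = \left(-563\right) 3 = -1689$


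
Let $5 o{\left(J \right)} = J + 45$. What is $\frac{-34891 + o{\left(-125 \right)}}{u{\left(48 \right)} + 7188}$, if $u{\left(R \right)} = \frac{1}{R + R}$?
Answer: $- \frac{3351072}{690049} \approx -4.8563$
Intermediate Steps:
$o{\left(J \right)} = 9 + \frac{J}{5}$ ($o{\left(J \right)} = \frac{J + 45}{5} = \frac{45 + J}{5} = 9 + \frac{J}{5}$)
$u{\left(R \right)} = \frac{1}{2 R}$
$\frac{-34891 + o{\left(-125 \right)}}{u{\left(48 \right)} + 7188} = \frac{-34891 + \left(9 + \frac{1}{5} \left(-125\right)\right)}{\frac{1}{2 \cdot 48} + 7188} = \frac{-34891 + \left(9 - 25\right)}{\frac{1}{2} \cdot \frac{1}{48} + 7188} = \frac{-34891 - 16}{\frac{1}{96} + 7188} = - \frac{34907}{\frac{690049}{96}} = \left(-34907\right) \frac{96}{690049} = - \frac{3351072}{690049}$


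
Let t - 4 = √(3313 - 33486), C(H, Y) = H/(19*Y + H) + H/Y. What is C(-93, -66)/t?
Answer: 9734/49701157 - 4867*I*√30173/99402314 ≈ 0.00019585 - 0.008505*I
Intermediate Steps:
C(H, Y) = H/Y + H/(H + 19*Y) (C(H, Y) = H/(H + 19*Y) + H/Y = H/Y + H/(H + 19*Y))
t = 4 + I*√30173 (t = 4 + √(3313 - 33486) = 4 + √(-30173) = 4 + I*√30173 ≈ 4.0 + 173.7*I)
C(-93, -66)/t = (-93*(-93 + 20*(-66))/(-66*(-93 + 19*(-66))))/(4 + I*√30173) = (-93*(-1/66)*(-93 - 1320)/(-93 - 1254))/(4 + I*√30173) = (-93*(-1/66)*(-1413)/(-1347))/(4 + I*√30173) = (-93*(-1/66)*(-1/1347)*(-1413))/(4 + I*√30173) = 14601/(9878*(4 + I*√30173))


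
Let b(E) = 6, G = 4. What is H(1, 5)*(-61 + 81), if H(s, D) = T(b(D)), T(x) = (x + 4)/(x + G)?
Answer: 20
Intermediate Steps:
T(x) = 1 (T(x) = (x + 4)/(x + 4) = (4 + x)/(4 + x) = 1)
H(s, D) = 1
H(1, 5)*(-61 + 81) = 1*(-61 + 81) = 1*20 = 20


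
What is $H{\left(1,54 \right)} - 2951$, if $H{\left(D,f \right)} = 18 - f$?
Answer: $-2987$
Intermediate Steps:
$H{\left(1,54 \right)} - 2951 = \left(18 - 54\right) - 2951 = -36 - 2951 = -2987$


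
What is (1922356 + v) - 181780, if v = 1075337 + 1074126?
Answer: 3890039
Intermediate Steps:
v = 2149463
(1922356 + v) - 181780 = (1922356 + 2149463) - 181780 = 4071819 - 181780 = 3890039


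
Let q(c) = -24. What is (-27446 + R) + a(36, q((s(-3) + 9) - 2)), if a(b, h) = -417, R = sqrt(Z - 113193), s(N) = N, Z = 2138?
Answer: -27863 + I*sqrt(111055) ≈ -27863.0 + 333.25*I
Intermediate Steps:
R = I*sqrt(111055) (R = sqrt(2138 - 113193) = sqrt(-111055) = I*sqrt(111055) ≈ 333.25*I)
(-27446 + R) + a(36, q((s(-3) + 9) - 2)) = (-27446 + I*sqrt(111055)) - 417 = -27863 + I*sqrt(111055)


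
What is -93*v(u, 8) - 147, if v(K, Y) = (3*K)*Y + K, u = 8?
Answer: -18747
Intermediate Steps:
v(K, Y) = K + 3*K*Y (v(K, Y) = 3*K*Y + K = K + 3*K*Y)
-93*v(u, 8) - 147 = -744*(1 + 3*8) - 147 = -744*(1 + 24) - 147 = -744*25 - 147 = -93*200 - 147 = -18600 - 147 = -18747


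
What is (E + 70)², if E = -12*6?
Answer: 4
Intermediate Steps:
E = -72
(E + 70)² = (-72 + 70)² = (-2)² = 4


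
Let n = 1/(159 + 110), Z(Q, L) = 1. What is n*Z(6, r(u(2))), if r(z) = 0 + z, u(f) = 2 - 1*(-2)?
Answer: 1/269 ≈ 0.0037175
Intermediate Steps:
u(f) = 4 (u(f) = 2 + 2 = 4)
r(z) = z
n = 1/269 ≈ 0.0037175
n*Z(6, r(u(2))) = (1/269)*1 = 1/269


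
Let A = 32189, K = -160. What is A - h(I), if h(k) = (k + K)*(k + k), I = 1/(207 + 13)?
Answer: 779008999/24200 ≈ 32190.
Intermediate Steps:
I = 1/220 ≈ 0.0045455
h(k) = 2*k*(-160 + k) (h(k) = (k - 160)*(k + k) = (-160 + k)*(2*k) = 2*k*(-160 + k))
A - h(I) = 32189 - 2*(-160 + 1/220)/220 = 32189 - 2*(-35199)/(220*220) = 32189 - 1*(-35199/24200) = 32189 + 35199/24200 = 779008999/24200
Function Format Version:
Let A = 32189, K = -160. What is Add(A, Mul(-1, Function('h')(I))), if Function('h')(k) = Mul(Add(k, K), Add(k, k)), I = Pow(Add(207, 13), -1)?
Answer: Rational(779008999, 24200) ≈ 32190.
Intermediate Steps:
I = Rational(1, 220) (I = Pow(220, -1) = Rational(1, 220) ≈ 0.0045455)
Function('h')(k) = Mul(2, k, Add(-160, k)) (Function('h')(k) = Mul(Add(k, -160), Add(k, k)) = Mul(Add(-160, k), Mul(2, k)) = Mul(2, k, Add(-160, k)))
Add(A, Mul(-1, Function('h')(I))) = Add(32189, Mul(-1, Mul(2, Rational(1, 220), Add(-160, Rational(1, 220))))) = Add(32189, Mul(-1, Mul(2, Rational(1, 220), Rational(-35199, 220)))) = Add(32189, Mul(-1, Rational(-35199, 24200))) = Add(32189, Rational(35199, 24200)) = Rational(779008999, 24200)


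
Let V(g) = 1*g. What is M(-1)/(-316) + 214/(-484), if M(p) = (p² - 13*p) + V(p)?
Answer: -18479/38236 ≈ -0.48329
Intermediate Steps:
V(g) = g
M(p) = p² - 12*p (M(p) = (p² - 13*p) + p = p² - 12*p)
M(-1)/(-316) + 214/(-484) = -(-12 - 1)/(-316) + 214/(-484) = -1*(-13)*(-1/316) + 214*(-1/484) = 13*(-1/316) - 107/242 = -13/316 - 107/242 = -18479/38236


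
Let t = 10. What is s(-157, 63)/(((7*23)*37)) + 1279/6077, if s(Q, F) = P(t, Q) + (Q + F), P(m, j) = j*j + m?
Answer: 156900508/36200689 ≈ 4.3342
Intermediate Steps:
P(m, j) = m + j² (P(m, j) = j² + m = m + j²)
s(Q, F) = 10 + F + Q + Q² (s(Q, F) = (10 + Q²) + (Q + F) = (10 + Q²) + (F + Q) = 10 + F + Q + Q²)
s(-157, 63)/(((7*23)*37)) + 1279/6077 = (10 + 63 - 157 + (-157)²)/(((7*23)*37)) + 1279/6077 = (10 + 63 - 157 + 24649)/((161*37)) + 1279*(1/6077) = 24565/5957 + 1279/6077 = 156900508/36200689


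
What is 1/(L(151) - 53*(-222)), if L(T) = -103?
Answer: 1/11663 ≈ 8.5741e-5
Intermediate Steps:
1/(L(151) - 53*(-222)) = 1/(-103 - 53*(-222)) = 1/(-103 + 11766) = 1/11663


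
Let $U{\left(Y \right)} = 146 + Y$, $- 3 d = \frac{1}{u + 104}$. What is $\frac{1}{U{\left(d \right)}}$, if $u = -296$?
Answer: $\frac{576}{84097} \approx 0.0068492$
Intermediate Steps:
$d = \frac{1}{576}$ ($d = - \frac{1}{3 \left(-296 + 104\right)} = - \frac{1}{3 \left(-192\right)} = \left(- \frac{1}{3}\right) \left(- \frac{1}{192}\right) = \frac{1}{576} \approx 0.0017361$)
$\frac{1}{U{\left(d \right)}} = \frac{1}{146 + \frac{1}{576}} = \frac{1}{\frac{84097}{576}} = \frac{576}{84097}$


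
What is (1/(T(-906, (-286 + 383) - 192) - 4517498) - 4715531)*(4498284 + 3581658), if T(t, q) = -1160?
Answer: -86083184456407515429/2259329 ≈ -3.8101e+13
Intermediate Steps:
(1/(T(-906, (-286 + 383) - 192) - 4517498) - 4715531)*(4498284 + 3581658) = (1/(-1160 - 4517498) - 4715531)*(4498284 + 3581658) = (1/(-4518658) - 4715531)*8079942 = (-1/4518658 - 4715531)*8079942 = -21307871877399/4518658*8079942 = -86083184456407515429/2259329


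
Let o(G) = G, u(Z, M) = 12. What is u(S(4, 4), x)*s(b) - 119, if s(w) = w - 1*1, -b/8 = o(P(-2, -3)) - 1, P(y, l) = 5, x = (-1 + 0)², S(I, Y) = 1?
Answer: -515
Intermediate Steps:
x = 1 (x = (-1)² = 1)
b = -32 (b = -8*(5 - 1) = -8*4 = -32)
s(w) = -1 + w (s(w) = w - 1 = -1 + w)
u(S(4, 4), x)*s(b) - 119 = 12*(-1 - 32) - 119 = 12*(-33) - 119 = -396 - 119 = -515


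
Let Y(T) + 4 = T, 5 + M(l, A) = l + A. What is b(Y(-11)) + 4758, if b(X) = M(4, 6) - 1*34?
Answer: 4729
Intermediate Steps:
M(l, A) = -5 + A + l (M(l, A) = -5 + (l + A) = -5 + (A + l) = -5 + A + l)
Y(T) = -4 + T
b(X) = -29 (b(X) = (-5 + 6 + 4) - 1*34 = 5 - 34 = -29)
b(Y(-11)) + 4758 = -29 + 4758 = 4729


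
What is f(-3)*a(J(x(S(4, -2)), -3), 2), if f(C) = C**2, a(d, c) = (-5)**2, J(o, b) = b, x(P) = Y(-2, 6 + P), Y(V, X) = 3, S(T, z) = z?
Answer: 225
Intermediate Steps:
x(P) = 3
a(d, c) = 25
f(-3)*a(J(x(S(4, -2)), -3), 2) = (-3)**2*25 = 9*25 = 225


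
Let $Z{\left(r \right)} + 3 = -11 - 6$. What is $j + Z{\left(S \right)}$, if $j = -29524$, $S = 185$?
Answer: $-29544$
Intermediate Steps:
$Z{\left(r \right)} = -20$ ($Z{\left(r \right)} = -3 - 17 = -20$)
$j + Z{\left(S \right)} = -29524 - 20 = -29544$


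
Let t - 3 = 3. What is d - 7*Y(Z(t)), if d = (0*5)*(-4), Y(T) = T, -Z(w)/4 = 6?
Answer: 168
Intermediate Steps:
t = 6 (t = 3 + 3 = 6)
Z(w) = -24 (Z(w) = -4*6 = -24)
d = 0 (d = 0*(-4) = 0)
d - 7*Y(Z(t)) = 0 - 7*(-24) = 0 + 168 = 168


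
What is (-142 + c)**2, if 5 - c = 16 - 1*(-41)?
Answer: 37636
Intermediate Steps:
c = -52 (c = 5 - (16 - 1*(-41)) = 5 - (16 + 41) = 5 - 1*57 = 5 - 57 = -52)
(-142 + c)**2 = (-142 - 52)**2 = (-194)**2 = 37636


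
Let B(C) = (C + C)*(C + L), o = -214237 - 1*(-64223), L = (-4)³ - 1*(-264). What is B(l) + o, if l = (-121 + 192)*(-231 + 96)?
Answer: 179760436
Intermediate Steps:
L = 200 (L = -64 + 264 = 200)
l = -9585 (l = 71*(-135) = -9585)
o = -150014 (o = -214237 + 64223 = -150014)
B(C) = 2*C*(200 + C) (B(C) = (C + C)*(C + 200) = (2*C)*(200 + C) = 2*C*(200 + C))
B(l) + o = 2*(-9585)*(200 - 9585) - 150014 = 2*(-9585)*(-9385) - 150014 = 179910450 - 150014 = 179760436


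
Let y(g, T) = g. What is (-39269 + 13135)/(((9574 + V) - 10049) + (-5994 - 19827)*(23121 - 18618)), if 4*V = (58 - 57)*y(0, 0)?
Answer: 13067/58136219 ≈ 0.00022477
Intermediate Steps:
V = 0 (V = ((58 - 57)*0)/4 = (1*0)/4 = (1/4)*0 = 0)
(-39269 + 13135)/(((9574 + V) - 10049) + (-5994 - 19827)*(23121 - 18618)) = (-39269 + 13135)/(((9574 + 0) - 10049) + (-5994 - 19827)*(23121 - 18618)) = -26134/((9574 - 10049) - 25821*4503) = -26134/(-475 - 116271963) = -26134/(-116272438) = -26134*(-1/116272438) = 13067/58136219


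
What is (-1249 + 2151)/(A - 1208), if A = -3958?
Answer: -11/63 ≈ -0.17460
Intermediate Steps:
(-1249 + 2151)/(A - 1208) = (-1249 + 2151)/(-3958 - 1208) = 902/(-5166) = 902*(-1/5166) = -11/63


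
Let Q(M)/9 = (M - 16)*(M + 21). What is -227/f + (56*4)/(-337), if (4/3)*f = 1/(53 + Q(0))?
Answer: 909113444/1011 ≈ 8.9922e+5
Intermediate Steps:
Q(M) = 9*(-16 + M)*(21 + M) (Q(M) = 9*((M - 16)*(M + 21)) = 9*((-16 + M)*(21 + M)) = 9*(-16 + M)*(21 + M))
f = -3/11884 (f = 3/(4*(53 + (-3024 + 9*0² + 45*0))) = 3/(4*(53 + (-3024 + 9*0 + 0))) = 3/(4*(53 + (-3024 + 0 + 0))) = 3/(4*(53 - 3024)) = (¾)/(-2971) = (¾)*(-1/2971) = -3/11884 ≈ -0.00025244)
-227/f + (56*4)/(-337) = -227/(-3/11884) + (56*4)/(-337) = -227*(-11884/3) + 224*(-1/337) = 2697668/3 - 224/337 = 909113444/1011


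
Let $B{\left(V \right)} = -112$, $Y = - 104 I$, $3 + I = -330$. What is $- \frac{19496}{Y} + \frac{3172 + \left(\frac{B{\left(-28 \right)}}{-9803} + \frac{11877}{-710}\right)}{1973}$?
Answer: $\frac{61604251332391}{59447284665210} \approx 1.0363$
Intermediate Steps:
$I = -333$ ($I = -3 - 330 = -333$)
$Y = 34632$ ($Y = \left(-104\right) \left(-333\right) = 34632$)
$- \frac{19496}{Y} + \frac{3172 + \left(\frac{B{\left(-28 \right)}}{-9803} + \frac{11877}{-710}\right)}{1973} = - \frac{19496}{34632} + \frac{3172 + \left(- \frac{112}{-9803} + \frac{11877}{-710}\right)}{1973} = \left(-19496\right) \frac{1}{34632} + \left(3172 + \left(\left(-112\right) \left(- \frac{1}{9803}\right) + 11877 \left(- \frac{1}{710}\right)\right)\right) \frac{1}{1973} = - \frac{2437}{4329} + \left(3172 + \left(\frac{112}{9803} - \frac{11877}{710}\right)\right) \frac{1}{1973} = - \frac{2437}{4329} + \left(3172 - \frac{116350711}{6960130}\right) \frac{1}{1973} = - \frac{2437}{4329} + \frac{21961181649}{6960130} \cdot \frac{1}{1973} = - \frac{2437}{4329} + \frac{21961181649}{13732336490} = \frac{61604251332391}{59447284665210}$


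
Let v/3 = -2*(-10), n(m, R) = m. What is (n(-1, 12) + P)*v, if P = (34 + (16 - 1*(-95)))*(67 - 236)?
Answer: -1470360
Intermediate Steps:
v = 60 (v = 3*(-2*(-10)) = 3*20 = 60)
P = -24505 (P = (34 + (16 + 95))*(-169) = (34 + 111)*(-169) = 145*(-169) = -24505)
(n(-1, 12) + P)*v = (-1 - 24505)*60 = -24506*60 = -1470360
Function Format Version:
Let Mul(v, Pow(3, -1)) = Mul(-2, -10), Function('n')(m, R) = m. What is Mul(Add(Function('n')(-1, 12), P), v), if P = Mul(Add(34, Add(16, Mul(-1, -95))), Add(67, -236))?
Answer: -1470360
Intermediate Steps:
v = 60 (v = Mul(3, Mul(-2, -10)) = Mul(3, 20) = 60)
P = -24505 (P = Mul(Add(34, Add(16, 95)), -169) = Mul(Add(34, 111), -169) = Mul(145, -169) = -24505)
Mul(Add(Function('n')(-1, 12), P), v) = Mul(Add(-1, -24505), 60) = Mul(-24506, 60) = -1470360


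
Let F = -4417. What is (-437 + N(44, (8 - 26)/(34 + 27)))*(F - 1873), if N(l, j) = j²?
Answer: 10225986370/3721 ≈ 2.7482e+6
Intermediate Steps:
(-437 + N(44, (8 - 26)/(34 + 27)))*(F - 1873) = (-437 + ((8 - 26)/(34 + 27))²)*(-4417 - 1873) = (-437 + (-18/61)²)*(-6290) = (-437 + 324/3721)*(-6290) = -1625753/3721*(-6290) = 10225986370/3721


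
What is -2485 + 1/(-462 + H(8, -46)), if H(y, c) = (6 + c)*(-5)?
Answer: -651071/262 ≈ -2485.0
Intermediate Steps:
H(y, c) = -30 - 5*c
-2485 + 1/(-462 + H(8, -46)) = -2485 + 1/(-462 + (-30 - 5*(-46))) = -2485 + 1/(-462 + (-30 + 230)) = -2485 + 1/(-462 + 200) = -2485 + 1/(-262) = -2485 - 1/262 = -651071/262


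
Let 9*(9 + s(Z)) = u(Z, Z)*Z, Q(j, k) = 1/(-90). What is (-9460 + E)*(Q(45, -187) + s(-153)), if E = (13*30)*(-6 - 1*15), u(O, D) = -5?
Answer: -12070835/9 ≈ -1.3412e+6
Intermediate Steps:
Q(j, k) = -1/90
s(Z) = -9 - 5*Z/9 (s(Z) = -9 + (-5*Z)/9 = -9 - 5*Z/9)
E = -8190 (E = 390*(-6 - 15) = 390*(-21) = -8190)
(-9460 + E)*(Q(45, -187) + s(-153)) = (-9460 - 8190)*(-1/90 + (-9 - 5/9*(-153))) = -17650*(-1/90 + (-9 + 85)) = -17650*(-1/90 + 76) = -17650*6839/90 = -12070835/9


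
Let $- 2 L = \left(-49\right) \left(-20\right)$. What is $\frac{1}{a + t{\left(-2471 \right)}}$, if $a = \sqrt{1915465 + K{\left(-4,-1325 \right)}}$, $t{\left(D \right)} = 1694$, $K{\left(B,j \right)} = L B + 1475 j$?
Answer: $\frac{847}{1453293} - \frac{5 i \sqrt{1478}}{2906586} \approx 0.00058281 - 6.6134 \cdot 10^{-5} i$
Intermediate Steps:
$L = -490$ ($L = - \frac{\left(-49\right) \left(-20\right)}{2} = \left(- \frac{1}{2}\right) 980 = -490$)
$K{\left(B,j \right)} = - 490 B + 1475 j$
$a = 5 i \sqrt{1478}$ ($a = \sqrt{1915465 + \left(\left(-490\right) \left(-4\right) + 1475 \left(-1325\right)\right)} = \sqrt{1915465 + \left(1960 - 1954375\right)} = \sqrt{1915465 - 1952415} = \sqrt{-36950} = 5 i \sqrt{1478} \approx 192.22 i$)
$\frac{1}{a + t{\left(-2471 \right)}} = \frac{1}{5 i \sqrt{1478} + 1694} = \frac{1}{1694 + 5 i \sqrt{1478}}$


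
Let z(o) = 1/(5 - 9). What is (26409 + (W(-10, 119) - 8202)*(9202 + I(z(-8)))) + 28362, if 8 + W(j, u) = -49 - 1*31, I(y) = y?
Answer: -152455473/2 ≈ -7.6228e+7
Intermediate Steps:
z(o) = -¼ (z(o) = 1/(-4) = -¼)
W(j, u) = -88 (W(j, u) = -8 + (-49 - 1*31) = -8 + (-49 - 31) = -8 - 80 = -88)
(26409 + (W(-10, 119) - 8202)*(9202 + I(z(-8)))) + 28362 = (26409 + (-88 - 8202)*(9202 - ¼)) + 28362 = (26409 - 8290*36807/4) + 28362 = (26409 - 152565015/2) + 28362 = -152512197/2 + 28362 = -152455473/2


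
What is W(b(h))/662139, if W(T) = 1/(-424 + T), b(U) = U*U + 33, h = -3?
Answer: -1/252937098 ≈ -3.9536e-9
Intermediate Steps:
b(U) = 33 + U**2 (b(U) = U**2 + 33 = 33 + U**2)
W(b(h))/662139 = 1/(-424 + (33 + (-3)**2)*662139) = (1/662139)/(-424 + (33 + 9)) = (1/662139)/(-424 + 42) = (1/662139)/(-382) = -1/382*1/662139 = -1/252937098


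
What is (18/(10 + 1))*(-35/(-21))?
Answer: 30/11 ≈ 2.7273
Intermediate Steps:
(18/(10 + 1))*(-35/(-21)) = (18/11)*(-35*(-1/21)) = (18*(1/11))*(5/3) = (18/11)*(5/3) = 30/11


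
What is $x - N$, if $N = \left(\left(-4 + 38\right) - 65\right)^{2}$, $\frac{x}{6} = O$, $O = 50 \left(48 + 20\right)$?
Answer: $19439$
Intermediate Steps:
$O = 3400$ ($O = 50 \cdot 68 = 3400$)
$x = 20400$ ($x = 6 \cdot 3400 = 20400$)
$N = 961$ ($N = \left(34 - 65\right)^{2} = \left(-31\right)^{2} = 961$)
$x - N = 20400 - 961 = 19439$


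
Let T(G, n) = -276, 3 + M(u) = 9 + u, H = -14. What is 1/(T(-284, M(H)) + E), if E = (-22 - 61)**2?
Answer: 1/6613 ≈ 0.00015122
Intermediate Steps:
E = 6889 (E = (-83)**2 = 6889)
M(u) = 6 + u (M(u) = -3 + (9 + u) = 6 + u)
1/(T(-284, M(H)) + E) = 1/(-276 + 6889) = 1/6613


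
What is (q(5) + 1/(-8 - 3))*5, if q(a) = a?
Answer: 270/11 ≈ 24.545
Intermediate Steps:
(q(5) + 1/(-8 - 3))*5 = (5 + 1/(-8 - 3))*5 = (5 + 1/(-11))*5 = (5 - 1/11)*5 = (54/11)*5 = 270/11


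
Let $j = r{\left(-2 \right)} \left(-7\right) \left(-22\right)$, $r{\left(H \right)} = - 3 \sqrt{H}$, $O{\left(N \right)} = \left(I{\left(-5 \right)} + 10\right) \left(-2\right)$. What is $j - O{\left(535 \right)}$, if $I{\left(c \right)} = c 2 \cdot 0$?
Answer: $20 - 462 i \sqrt{2} \approx 20.0 - 653.37 i$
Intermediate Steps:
$I{\left(c \right)} = 0$ ($I{\left(c \right)} = 2 c 0 = 0$)
$O{\left(N \right)} = -20$ ($O{\left(N \right)} = \left(0 + 10\right) \left(-2\right) = 10 \left(-2\right) = -20$)
$j = - 462 i \sqrt{2}$ ($j = - 3 \sqrt{-2} \left(-7\right) \left(-22\right) = - 3 i \sqrt{2} \left(-7\right) \left(-22\right) = 21 i \sqrt{2} \left(-22\right) = - 462 i \sqrt{2} \approx - 653.37 i$)
$j - O{\left(535 \right)} = - 462 i \sqrt{2} - -20 = - 462 i \sqrt{2} + 20 = 20 - 462 i \sqrt{2}$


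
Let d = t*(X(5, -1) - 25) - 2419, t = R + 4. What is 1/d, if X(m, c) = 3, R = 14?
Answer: -1/2815 ≈ -0.00035524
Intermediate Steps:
t = 18 (t = 14 + 4 = 18)
d = -2815 (d = 18*(3 - 25) - 2419 = 18*(-22) - 2419 = -396 - 2419 = -2815)
1/d = 1/(-2815) = -1/2815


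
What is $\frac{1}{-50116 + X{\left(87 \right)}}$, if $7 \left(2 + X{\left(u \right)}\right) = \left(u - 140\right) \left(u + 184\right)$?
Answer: $- \frac{7}{365189} \approx -1.9168 \cdot 10^{-5}$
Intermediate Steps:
$X{\left(u \right)} = -2 + \frac{\left(-140 + u\right) \left(184 + u\right)}{7}$ ($X{\left(u \right)} = -2 + \frac{\left(u - 140\right) \left(u + 184\right)}{7} = -2 + \frac{\left(-140 + u\right) \left(184 + u\right)}{7}$)
$\frac{1}{-50116 + X{\left(87 \right)}} = \frac{1}{-50116 + \left(-3682 + \frac{87^{2}}{7} + \frac{44}{7} \cdot 87\right)} = \frac{1}{-50116 + \left(-3682 + \frac{1}{7} \cdot 7569 + \frac{3828}{7}\right)} = \frac{1}{-50116 + \left(-3682 + \frac{7569}{7} + \frac{3828}{7}\right)} = \frac{1}{-50116 - \frac{14377}{7}} = \frac{1}{- \frac{365189}{7}} = - \frac{7}{365189}$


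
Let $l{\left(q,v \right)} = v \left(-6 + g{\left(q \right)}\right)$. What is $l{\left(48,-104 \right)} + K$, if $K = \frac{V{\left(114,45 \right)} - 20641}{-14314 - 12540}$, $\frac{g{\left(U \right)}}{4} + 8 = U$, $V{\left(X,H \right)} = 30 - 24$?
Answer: $- \frac{430073029}{26854} \approx -16015.0$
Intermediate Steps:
$V{\left(X,H \right)} = 6$ ($V{\left(X,H \right)} = 30 - 24 = 6$)
$g{\left(U \right)} = -32 + 4 U$
$K = \frac{20635}{26854}$ ($K = \frac{6 - 20641}{-14314 - 12540} = - \frac{20635}{-26854} = \left(-20635\right) \left(- \frac{1}{26854}\right) = \frac{20635}{26854} \approx 0.76841$)
$l{\left(q,v \right)} = v \left(-38 + 4 q\right)$ ($l{\left(q,v \right)} = v \left(-6 + \left(-32 + 4 q\right)\right) = v \left(-38 + 4 q\right)$)
$l{\left(48,-104 \right)} + K = 2 \left(-104\right) \left(-19 + 2 \cdot 48\right) + \frac{20635}{26854} = 2 \left(-104\right) \left(-19 + 96\right) + \frac{20635}{26854} = 2 \left(-104\right) 77 + \frac{20635}{26854} = -16016 + \frac{20635}{26854} = - \frac{430073029}{26854}$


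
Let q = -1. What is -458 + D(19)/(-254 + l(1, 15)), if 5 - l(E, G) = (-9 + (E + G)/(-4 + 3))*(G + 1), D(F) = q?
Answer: -69159/151 ≈ -458.01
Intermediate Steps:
D(F) = -1
l(E, G) = 5 - (1 + G)*(-9 - E - G) (l(E, G) = 5 - (-9 + (E + G)/(-4 + 3))*(G + 1) = 5 - (-9 + (E + G)/(-1))*(1 + G) = 5 - (-9 + (E + G)*(-1))*(1 + G) = 5 - (-9 + (-E - G))*(1 + G) = 5 - (-9 - E - G)*(1 + G) = 5 - (1 + G)*(-9 - E - G))
-458 + D(19)/(-254 + l(1, 15)) = -458 - 1/(-254 + (14 + 1 + 15² + 10*15 + 1*15)) = -458 - 1/(-254 + (14 + 1 + 225 + 150 + 15)) = -458 - 1/(-254 + 405) = -458 - 1/151 = -69159/151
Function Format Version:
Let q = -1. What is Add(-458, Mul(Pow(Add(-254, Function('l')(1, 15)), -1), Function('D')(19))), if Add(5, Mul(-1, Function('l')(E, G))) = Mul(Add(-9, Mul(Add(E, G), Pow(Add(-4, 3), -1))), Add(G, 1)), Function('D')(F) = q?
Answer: Rational(-69159, 151) ≈ -458.01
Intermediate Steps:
Function('D')(F) = -1
Function('l')(E, G) = Add(5, Mul(-1, Add(1, G), Add(-9, Mul(-1, E), Mul(-1, G)))) (Function('l')(E, G) = Add(5, Mul(-1, Mul(Add(-9, Mul(Add(E, G), Pow(Add(-4, 3), -1))), Add(G, 1)))) = Add(5, Mul(-1, Mul(Add(-9, Mul(Add(E, G), Pow(-1, -1))), Add(1, G)))) = Add(5, Mul(-1, Mul(Add(-9, Mul(Add(E, G), -1)), Add(1, G)))) = Add(5, Mul(-1, Mul(Add(-9, Add(Mul(-1, E), Mul(-1, G))), Add(1, G)))) = Add(5, Mul(-1, Mul(Add(-9, Mul(-1, E), Mul(-1, G)), Add(1, G)))) = Add(5, Mul(-1, Mul(Add(1, G), Add(-9, Mul(-1, E), Mul(-1, G))))) = Add(5, Mul(-1, Add(1, G), Add(-9, Mul(-1, E), Mul(-1, G)))))
Add(-458, Mul(Pow(Add(-254, Function('l')(1, 15)), -1), Function('D')(19))) = Add(-458, Mul(Pow(Add(-254, Add(14, 1, Pow(15, 2), Mul(10, 15), Mul(1, 15))), -1), -1)) = Add(-458, Mul(Pow(Add(-254, Add(14, 1, 225, 150, 15)), -1), -1)) = Add(-458, Mul(Pow(Add(-254, 405), -1), -1)) = Add(-458, Mul(Pow(151, -1), -1)) = Add(-458, Mul(Rational(1, 151), -1)) = Add(-458, Rational(-1, 151)) = Rational(-69159, 151)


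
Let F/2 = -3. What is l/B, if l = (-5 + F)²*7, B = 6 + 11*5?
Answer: 847/61 ≈ 13.885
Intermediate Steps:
F = -6 (F = 2*(-3) = -6)
B = 61 (B = 6 + 55 = 61)
l = 847 (l = (-5 - 6)²*7 = (-11)²*7 = 121*7 = 847)
l/B = 847/61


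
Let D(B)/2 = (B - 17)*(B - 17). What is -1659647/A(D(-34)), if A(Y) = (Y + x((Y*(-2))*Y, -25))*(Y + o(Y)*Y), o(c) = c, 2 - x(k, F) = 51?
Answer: -150877/12679193538 ≈ -1.1900e-5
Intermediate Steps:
x(k, F) = -49 (x(k, F) = 2 - 1*51 = 2 - 51 = -49)
D(B) = 2*(-17 + B)² (D(B) = 2*((B - 17)*(B - 17)) = 2*((-17 + B)*(-17 + B)) = 2*(-17 + B)²)
A(Y) = (-49 + Y)*(Y + Y²) (A(Y) = (Y - 49)*(Y + Y*Y) = (-49 + Y)*(Y + Y²))
-1659647/A(D(-34)) = -1659647*1/(2*(-17 - 34)²*(-49 + (2*(-17 - 34)²)² - 96*(-17 - 34)²)) = -1659647*1/(5202*(-49 + (2*(-51)²)² - 96*(-51)²)) = -1659647*1/(5202*(-49 + (2*2601)² - 96*2601)) = -1659647*1/(5202*(-49 + 5202² - 48*5202)) = -1659647*1/(5202*(-49 + 27060804 - 249696)) = -1659647/(5202*26811059) = -1659647/139471128918 = -1659647*1/139471128918 = -150877/12679193538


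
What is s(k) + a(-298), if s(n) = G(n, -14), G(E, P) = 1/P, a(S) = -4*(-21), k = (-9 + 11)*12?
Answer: 1175/14 ≈ 83.929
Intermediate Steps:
k = 24 (k = 2*12 = 24)
a(S) = 84
s(n) = -1/14 (s(n) = 1/(-14) = -1/14)
s(k) + a(-298) = -1/14 + 84 = 1175/14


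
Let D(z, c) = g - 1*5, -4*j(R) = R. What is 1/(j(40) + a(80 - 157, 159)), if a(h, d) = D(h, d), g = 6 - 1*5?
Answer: -1/14 ≈ -0.071429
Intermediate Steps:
g = 1 (g = 6 - 5 = 1)
j(R) = -R/4
D(z, c) = -4 (D(z, c) = 1 - 1*5 = 1 - 5 = -4)
a(h, d) = -4
1/(j(40) + a(80 - 157, 159)) = 1/(-¼*40 - 4) = 1/(-10 - 4) = 1/(-14) = -1/14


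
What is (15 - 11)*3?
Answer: 12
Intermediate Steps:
(15 - 11)*3 = 4*3 = 12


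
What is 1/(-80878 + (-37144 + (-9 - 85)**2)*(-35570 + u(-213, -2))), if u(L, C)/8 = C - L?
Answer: 1/959050778 ≈ 1.0427e-9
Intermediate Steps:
u(L, C) = -8*L + 8*C (u(L, C) = 8*(C - L) = -8*L + 8*C)
1/(-80878 + (-37144 + (-9 - 85)**2)*(-35570 + u(-213, -2))) = 1/(-80878 + (-37144 + (-9 - 85)**2)*(-35570 + (-8*(-213) + 8*(-2)))) = 1/(-80878 + (-37144 + (-94)**2)*(-35570 + (1704 - 16))) = 1/(-80878 + (-37144 + 8836)*(-35570 + 1688)) = 1/(-80878 - 28308*(-33882)) = 1/(-80878 + 959131656) = 1/959050778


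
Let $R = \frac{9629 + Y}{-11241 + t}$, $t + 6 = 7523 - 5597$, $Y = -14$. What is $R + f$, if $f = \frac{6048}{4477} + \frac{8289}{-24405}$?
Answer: $- \frac{2294912372}{113158167265} \approx -0.020281$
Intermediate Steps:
$t = 1920$ ($t = -6 + \left(7523 - 5597\right) = -6 + 1926 = 1920$)
$R = - \frac{3205}{3107}$ ($R = \frac{9629 - 14}{-11241 + 1920} = \frac{9615}{-9321} = 9615 \left(- \frac{1}{9321}\right) = - \frac{3205}{3107} \approx -1.0315$)
$f = \frac{36830529}{36420395}$ ($f = 6048 \cdot \frac{1}{4477} + 8289 \left(- \frac{1}{24405}\right) = \frac{6048}{4477} - \frac{2763}{8135} = \frac{36830529}{36420395} \approx 1.0113$)
$R + f = - \frac{3205}{3107} + \frac{36830529}{36420395} = - \frac{2294912372}{113158167265}$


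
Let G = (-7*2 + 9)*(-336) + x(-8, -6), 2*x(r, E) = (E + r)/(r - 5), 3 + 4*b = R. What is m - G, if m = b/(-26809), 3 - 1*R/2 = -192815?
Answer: -2347798121/1394068 ≈ -1684.1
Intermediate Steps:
R = 385636 (R = 6 - 2*(-192815) = 6 + 385630 = 385636)
b = 385633/4 (b = -3/4 + (1/4)*385636 = -3/4 + 96409 = 385633/4 ≈ 96408.)
x(r, E) = (E + r)/(2*(-5 + r)) (x(r, E) = ((E + r)/(r - 5))/2 = ((E + r)/(-5 + r))/2 = (E + r)/(2*(-5 + r)))
G = 21847/13 (G = (-7*2 + 9)*(-336) + (-6 - 8)/(2*(-5 - 8)) = (-14 + 9)*(-336) + (1/2)*(-14)/(-13) = -5*(-336) + (1/2)*(-1/13)*(-14) = 1680 + 7/13 = 21847/13 ≈ 1680.5)
m = -385633/107236 (m = (385633/4)/(-26809) = (385633/4)*(-1/26809) = -385633/107236 ≈ -3.5961)
m - G = -385633/107236 - 1*21847/13 = -385633/107236 - 21847/13 = -2347798121/1394068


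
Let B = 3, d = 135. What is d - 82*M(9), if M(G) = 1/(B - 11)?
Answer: 581/4 ≈ 145.25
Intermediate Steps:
M(G) = -⅛ (M(G) = 1/(3 - 11) = 1/(-8) = -⅛)
d - 82*M(9) = 135 - 82*(-⅛) = 135 + 41/4 = 581/4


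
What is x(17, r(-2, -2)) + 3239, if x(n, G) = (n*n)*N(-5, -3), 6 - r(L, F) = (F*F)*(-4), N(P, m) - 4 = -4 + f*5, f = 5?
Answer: 10464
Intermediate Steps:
N(P, m) = 25 (N(P, m) = 4 + (-4 + 5*5) = 4 + (-4 + 25) = 4 + 21 = 25)
r(L, F) = 6 + 4*F² (r(L, F) = 6 - F*F*(-4) = 6 - F²*(-4) = 6 - (-4)*F² = 6 + 4*F²)
x(n, G) = 25*n² (x(n, G) = (n*n)*25 = n²*25 = 25*n²)
x(17, r(-2, -2)) + 3239 = 25*17² + 3239 = 25*289 + 3239 = 7225 + 3239 = 10464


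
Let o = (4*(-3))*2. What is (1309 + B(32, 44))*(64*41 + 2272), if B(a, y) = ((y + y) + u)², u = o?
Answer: 26462880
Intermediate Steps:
o = -24 (o = -12*2 = -24)
u = -24
B(a, y) = (-24 + 2*y)² (B(a, y) = ((y + y) - 24)² = (2*y - 24)² = (-24 + 2*y)²)
(1309 + B(32, 44))*(64*41 + 2272) = (1309 + 4*(-12 + 44)²)*(64*41 + 2272) = (1309 + 4*32²)*(2624 + 2272) = (1309 + 4*1024)*4896 = (1309 + 4096)*4896 = 5405*4896 = 26462880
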